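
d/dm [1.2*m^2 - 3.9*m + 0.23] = 2.4*m - 3.9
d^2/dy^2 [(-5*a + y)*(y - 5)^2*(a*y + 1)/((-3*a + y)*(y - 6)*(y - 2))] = 2*(135*a^4*y^3 - 3240*a^4*y^2 + 21060*a^4*y - 43200*a^4 - 6*a^3*y^6 + 144*a^3*y^5 - 1503*a^3*y^4 + 9858*a^3*y^3 - 39879*a^3*y^2 + 79920*a^3*y - 43380*a^3 + 4*a^2*y^6 - 51*a^2*y^5 - 258*a^2*y^4 + 5017*a^2*y^3 - 19872*a^2*y^2 + 24588*a^2*y - 5760*a^2 - 5*a*y^6 + 150*a*y^5 - 1527*a*y^4 + 7168*a*y^3 - 15756*a*y^2 + 14400*a*y - 7200*a - 2*y^6 + 39*y^5 - 240*y^4 + 484*y^3)/(-27*a^3*y^6 + 648*a^3*y^5 - 6156*a^3*y^4 + 29376*a^3*y^3 - 73872*a^3*y^2 + 93312*a^3*y - 46656*a^3 + 27*a^2*y^7 - 648*a^2*y^6 + 6156*a^2*y^5 - 29376*a^2*y^4 + 73872*a^2*y^3 - 93312*a^2*y^2 + 46656*a^2*y - 9*a*y^8 + 216*a*y^7 - 2052*a*y^6 + 9792*a*y^5 - 24624*a*y^4 + 31104*a*y^3 - 15552*a*y^2 + y^9 - 24*y^8 + 228*y^7 - 1088*y^6 + 2736*y^5 - 3456*y^4 + 1728*y^3)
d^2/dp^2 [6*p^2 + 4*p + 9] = 12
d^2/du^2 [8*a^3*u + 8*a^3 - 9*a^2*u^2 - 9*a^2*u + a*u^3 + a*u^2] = 2*a*(-9*a + 3*u + 1)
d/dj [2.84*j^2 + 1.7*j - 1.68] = 5.68*j + 1.7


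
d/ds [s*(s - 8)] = 2*s - 8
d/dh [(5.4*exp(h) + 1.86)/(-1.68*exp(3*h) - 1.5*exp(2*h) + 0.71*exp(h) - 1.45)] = (18.144*exp(3*h) + 17.4744*exp(2*h) + 5.58*exp(h) - 9.1506)*exp(h)/(2.8224*exp(6*h) + 5.04*exp(5*h) - 0.1356*exp(4*h) + 2.742*exp(3*h) + 4.8541*exp(2*h) - 2.059*exp(h) + 2.1025)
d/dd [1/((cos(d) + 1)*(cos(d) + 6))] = (2*cos(d) + 7)*sin(d)/((cos(d) + 1)^2*(cos(d) + 6)^2)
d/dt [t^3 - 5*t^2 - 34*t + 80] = 3*t^2 - 10*t - 34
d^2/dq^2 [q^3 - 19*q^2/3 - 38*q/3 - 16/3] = 6*q - 38/3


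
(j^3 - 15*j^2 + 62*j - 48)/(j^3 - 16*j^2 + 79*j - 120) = (j^2 - 7*j + 6)/(j^2 - 8*j + 15)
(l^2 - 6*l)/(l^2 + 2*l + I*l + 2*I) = l*(l - 6)/(l^2 + l*(2 + I) + 2*I)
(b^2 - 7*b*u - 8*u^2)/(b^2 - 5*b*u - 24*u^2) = (b + u)/(b + 3*u)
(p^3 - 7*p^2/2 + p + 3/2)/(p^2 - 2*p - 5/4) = 2*(p^2 - 4*p + 3)/(2*p - 5)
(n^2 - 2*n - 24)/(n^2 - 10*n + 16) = (n^2 - 2*n - 24)/(n^2 - 10*n + 16)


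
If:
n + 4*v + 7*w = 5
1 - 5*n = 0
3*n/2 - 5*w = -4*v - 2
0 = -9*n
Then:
No Solution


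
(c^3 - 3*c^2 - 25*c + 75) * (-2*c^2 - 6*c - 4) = -2*c^5 + 64*c^3 + 12*c^2 - 350*c - 300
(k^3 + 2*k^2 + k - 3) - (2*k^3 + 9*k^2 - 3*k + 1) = -k^3 - 7*k^2 + 4*k - 4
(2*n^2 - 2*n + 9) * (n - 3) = 2*n^3 - 8*n^2 + 15*n - 27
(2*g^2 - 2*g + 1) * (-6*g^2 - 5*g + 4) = -12*g^4 + 2*g^3 + 12*g^2 - 13*g + 4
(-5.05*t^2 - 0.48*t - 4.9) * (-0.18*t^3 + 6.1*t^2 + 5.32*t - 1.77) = 0.909*t^5 - 30.7186*t^4 - 28.912*t^3 - 23.5051*t^2 - 25.2184*t + 8.673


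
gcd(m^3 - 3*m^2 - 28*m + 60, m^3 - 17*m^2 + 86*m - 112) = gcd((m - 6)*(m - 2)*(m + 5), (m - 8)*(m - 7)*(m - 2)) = m - 2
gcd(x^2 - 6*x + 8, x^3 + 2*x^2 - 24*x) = x - 4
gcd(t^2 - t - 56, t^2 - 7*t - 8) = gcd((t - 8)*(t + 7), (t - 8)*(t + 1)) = t - 8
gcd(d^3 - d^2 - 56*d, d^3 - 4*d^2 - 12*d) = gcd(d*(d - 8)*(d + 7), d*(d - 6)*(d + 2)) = d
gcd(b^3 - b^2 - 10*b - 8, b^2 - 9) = 1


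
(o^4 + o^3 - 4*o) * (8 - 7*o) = -7*o^5 + o^4 + 8*o^3 + 28*o^2 - 32*o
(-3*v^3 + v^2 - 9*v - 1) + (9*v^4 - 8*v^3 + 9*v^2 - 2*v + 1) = 9*v^4 - 11*v^3 + 10*v^2 - 11*v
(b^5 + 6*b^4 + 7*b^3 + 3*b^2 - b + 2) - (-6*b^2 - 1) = b^5 + 6*b^4 + 7*b^3 + 9*b^2 - b + 3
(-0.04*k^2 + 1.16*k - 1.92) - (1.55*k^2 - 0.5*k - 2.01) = -1.59*k^2 + 1.66*k + 0.0899999999999999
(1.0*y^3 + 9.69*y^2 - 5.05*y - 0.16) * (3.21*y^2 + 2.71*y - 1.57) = 3.21*y^5 + 33.8149*y^4 + 8.4794*y^3 - 29.4124*y^2 + 7.4949*y + 0.2512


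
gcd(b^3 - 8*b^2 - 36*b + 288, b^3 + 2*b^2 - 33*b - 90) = b - 6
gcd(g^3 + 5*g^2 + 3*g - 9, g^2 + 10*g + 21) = g + 3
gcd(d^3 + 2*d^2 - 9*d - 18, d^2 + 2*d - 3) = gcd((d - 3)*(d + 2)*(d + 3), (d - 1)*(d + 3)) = d + 3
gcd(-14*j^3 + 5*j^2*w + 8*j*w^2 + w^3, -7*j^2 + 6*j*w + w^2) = -7*j^2 + 6*j*w + w^2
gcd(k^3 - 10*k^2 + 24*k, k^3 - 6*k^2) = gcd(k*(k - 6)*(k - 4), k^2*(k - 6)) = k^2 - 6*k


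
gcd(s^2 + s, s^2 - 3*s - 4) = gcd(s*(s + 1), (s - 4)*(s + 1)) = s + 1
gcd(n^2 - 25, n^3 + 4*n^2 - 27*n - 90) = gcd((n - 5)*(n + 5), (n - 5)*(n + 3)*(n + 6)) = n - 5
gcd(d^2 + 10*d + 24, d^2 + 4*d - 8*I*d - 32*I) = d + 4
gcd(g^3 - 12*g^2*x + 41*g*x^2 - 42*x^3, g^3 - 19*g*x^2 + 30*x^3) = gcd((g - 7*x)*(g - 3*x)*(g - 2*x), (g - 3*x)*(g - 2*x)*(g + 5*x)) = g^2 - 5*g*x + 6*x^2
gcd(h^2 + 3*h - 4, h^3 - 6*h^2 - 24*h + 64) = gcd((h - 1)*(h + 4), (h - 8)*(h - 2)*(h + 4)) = h + 4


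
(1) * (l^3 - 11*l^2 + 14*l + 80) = l^3 - 11*l^2 + 14*l + 80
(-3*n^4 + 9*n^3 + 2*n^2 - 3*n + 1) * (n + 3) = -3*n^5 + 29*n^3 + 3*n^2 - 8*n + 3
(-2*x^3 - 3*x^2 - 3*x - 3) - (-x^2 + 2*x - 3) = -2*x^3 - 2*x^2 - 5*x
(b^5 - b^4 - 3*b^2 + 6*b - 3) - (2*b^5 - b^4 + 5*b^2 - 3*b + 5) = -b^5 - 8*b^2 + 9*b - 8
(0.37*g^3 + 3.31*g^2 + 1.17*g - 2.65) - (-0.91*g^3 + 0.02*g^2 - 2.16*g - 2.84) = 1.28*g^3 + 3.29*g^2 + 3.33*g + 0.19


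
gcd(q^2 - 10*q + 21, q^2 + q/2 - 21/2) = q - 3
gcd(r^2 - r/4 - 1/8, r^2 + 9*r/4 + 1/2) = r + 1/4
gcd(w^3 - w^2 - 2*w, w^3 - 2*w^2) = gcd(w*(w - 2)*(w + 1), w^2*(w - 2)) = w^2 - 2*w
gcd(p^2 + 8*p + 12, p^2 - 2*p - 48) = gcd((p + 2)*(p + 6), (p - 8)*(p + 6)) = p + 6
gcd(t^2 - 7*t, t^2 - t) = t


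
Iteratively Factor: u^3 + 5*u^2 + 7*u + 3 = (u + 1)*(u^2 + 4*u + 3) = (u + 1)*(u + 3)*(u + 1)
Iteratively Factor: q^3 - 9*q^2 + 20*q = (q)*(q^2 - 9*q + 20) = q*(q - 4)*(q - 5)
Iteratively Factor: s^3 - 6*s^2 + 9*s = (s - 3)*(s^2 - 3*s) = s*(s - 3)*(s - 3)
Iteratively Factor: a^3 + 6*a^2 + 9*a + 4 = (a + 4)*(a^2 + 2*a + 1) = (a + 1)*(a + 4)*(a + 1)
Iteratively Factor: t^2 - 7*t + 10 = (t - 2)*(t - 5)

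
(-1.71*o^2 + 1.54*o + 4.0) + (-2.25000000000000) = -1.71*o^2 + 1.54*o + 1.75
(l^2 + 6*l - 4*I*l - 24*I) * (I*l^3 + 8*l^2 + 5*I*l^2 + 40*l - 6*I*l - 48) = I*l^5 + 12*l^4 + 11*I*l^4 + 132*l^3 - 8*I*l^3 + 288*l^2 - 388*I*l^2 - 432*l - 768*I*l + 1152*I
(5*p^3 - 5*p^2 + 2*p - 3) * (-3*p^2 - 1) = -15*p^5 + 15*p^4 - 11*p^3 + 14*p^2 - 2*p + 3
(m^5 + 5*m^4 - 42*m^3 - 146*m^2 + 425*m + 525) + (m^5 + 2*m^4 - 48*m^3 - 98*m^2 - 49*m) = 2*m^5 + 7*m^4 - 90*m^3 - 244*m^2 + 376*m + 525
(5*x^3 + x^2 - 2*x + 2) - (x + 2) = 5*x^3 + x^2 - 3*x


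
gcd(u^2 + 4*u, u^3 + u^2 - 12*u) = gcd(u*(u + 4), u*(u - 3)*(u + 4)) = u^2 + 4*u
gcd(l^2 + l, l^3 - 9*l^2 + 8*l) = l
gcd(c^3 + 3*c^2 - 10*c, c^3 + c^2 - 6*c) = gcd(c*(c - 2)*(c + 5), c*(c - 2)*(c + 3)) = c^2 - 2*c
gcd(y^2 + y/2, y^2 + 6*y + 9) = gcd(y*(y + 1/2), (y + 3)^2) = 1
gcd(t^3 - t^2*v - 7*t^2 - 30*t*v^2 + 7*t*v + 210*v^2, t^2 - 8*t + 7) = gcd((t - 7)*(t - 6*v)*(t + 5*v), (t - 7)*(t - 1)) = t - 7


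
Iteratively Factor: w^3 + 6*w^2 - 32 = (w - 2)*(w^2 + 8*w + 16) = (w - 2)*(w + 4)*(w + 4)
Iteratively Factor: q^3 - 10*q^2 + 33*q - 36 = (q - 3)*(q^2 - 7*q + 12) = (q - 4)*(q - 3)*(q - 3)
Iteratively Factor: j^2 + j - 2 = (j - 1)*(j + 2)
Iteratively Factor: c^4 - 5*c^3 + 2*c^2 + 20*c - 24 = (c - 2)*(c^3 - 3*c^2 - 4*c + 12) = (c - 2)*(c + 2)*(c^2 - 5*c + 6) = (c - 2)^2*(c + 2)*(c - 3)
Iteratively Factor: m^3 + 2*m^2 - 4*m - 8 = (m + 2)*(m^2 - 4) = (m + 2)^2*(m - 2)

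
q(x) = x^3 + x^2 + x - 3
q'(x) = 3*x^2 + 2*x + 1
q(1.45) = 3.60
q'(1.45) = 10.21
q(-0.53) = -3.40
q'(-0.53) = 0.78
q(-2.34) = -12.68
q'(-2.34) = 12.75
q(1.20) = 1.37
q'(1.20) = 7.72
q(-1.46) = -5.44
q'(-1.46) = 4.47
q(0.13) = -2.85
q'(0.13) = 1.31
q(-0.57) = -3.43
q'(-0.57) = 0.83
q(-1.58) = -6.03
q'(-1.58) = 5.33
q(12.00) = 1881.00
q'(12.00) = 457.00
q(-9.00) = -660.00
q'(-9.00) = 226.00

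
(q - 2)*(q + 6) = q^2 + 4*q - 12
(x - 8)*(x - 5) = x^2 - 13*x + 40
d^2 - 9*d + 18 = (d - 6)*(d - 3)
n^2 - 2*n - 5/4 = (n - 5/2)*(n + 1/2)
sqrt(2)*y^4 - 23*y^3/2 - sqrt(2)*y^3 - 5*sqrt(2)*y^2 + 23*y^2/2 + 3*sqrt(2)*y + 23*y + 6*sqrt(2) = (y - 2)*(y + 1)*(y - 6*sqrt(2))*(sqrt(2)*y + 1/2)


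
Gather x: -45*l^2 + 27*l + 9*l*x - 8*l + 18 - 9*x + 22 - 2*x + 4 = -45*l^2 + 19*l + x*(9*l - 11) + 44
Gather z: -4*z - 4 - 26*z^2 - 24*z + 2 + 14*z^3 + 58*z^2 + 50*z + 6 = 14*z^3 + 32*z^2 + 22*z + 4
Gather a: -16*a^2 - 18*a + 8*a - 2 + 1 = -16*a^2 - 10*a - 1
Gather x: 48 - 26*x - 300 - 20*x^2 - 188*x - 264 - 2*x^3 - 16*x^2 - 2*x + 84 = -2*x^3 - 36*x^2 - 216*x - 432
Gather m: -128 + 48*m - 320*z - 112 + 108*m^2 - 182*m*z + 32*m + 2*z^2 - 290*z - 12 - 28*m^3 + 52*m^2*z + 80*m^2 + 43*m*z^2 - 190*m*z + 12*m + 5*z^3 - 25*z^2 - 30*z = -28*m^3 + m^2*(52*z + 188) + m*(43*z^2 - 372*z + 92) + 5*z^3 - 23*z^2 - 640*z - 252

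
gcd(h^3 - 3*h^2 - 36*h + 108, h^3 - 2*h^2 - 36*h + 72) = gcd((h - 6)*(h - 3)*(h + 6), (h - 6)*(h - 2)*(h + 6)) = h^2 - 36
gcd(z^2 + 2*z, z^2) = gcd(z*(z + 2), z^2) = z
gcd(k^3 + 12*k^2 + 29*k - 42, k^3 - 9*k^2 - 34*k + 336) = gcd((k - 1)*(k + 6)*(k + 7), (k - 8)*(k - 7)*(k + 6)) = k + 6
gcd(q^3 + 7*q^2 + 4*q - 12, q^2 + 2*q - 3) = q - 1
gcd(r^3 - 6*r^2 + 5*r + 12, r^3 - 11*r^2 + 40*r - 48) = r^2 - 7*r + 12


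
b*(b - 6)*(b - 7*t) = b^3 - 7*b^2*t - 6*b^2 + 42*b*t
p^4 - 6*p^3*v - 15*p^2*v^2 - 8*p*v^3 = p*(p - 8*v)*(p + v)^2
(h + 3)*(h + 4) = h^2 + 7*h + 12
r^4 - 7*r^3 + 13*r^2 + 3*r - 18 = (r - 3)^2*(r - 2)*(r + 1)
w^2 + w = w*(w + 1)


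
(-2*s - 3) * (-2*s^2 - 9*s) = 4*s^3 + 24*s^2 + 27*s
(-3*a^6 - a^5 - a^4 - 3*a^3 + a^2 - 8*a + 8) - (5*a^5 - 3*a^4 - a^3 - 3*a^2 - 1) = -3*a^6 - 6*a^5 + 2*a^4 - 2*a^3 + 4*a^2 - 8*a + 9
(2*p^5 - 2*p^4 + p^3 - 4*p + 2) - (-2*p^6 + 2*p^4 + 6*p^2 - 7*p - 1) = 2*p^6 + 2*p^5 - 4*p^4 + p^3 - 6*p^2 + 3*p + 3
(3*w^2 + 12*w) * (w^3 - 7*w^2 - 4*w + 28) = 3*w^5 - 9*w^4 - 96*w^3 + 36*w^2 + 336*w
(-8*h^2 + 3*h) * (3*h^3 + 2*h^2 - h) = -24*h^5 - 7*h^4 + 14*h^3 - 3*h^2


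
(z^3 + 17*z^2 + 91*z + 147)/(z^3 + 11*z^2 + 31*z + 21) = (z + 7)/(z + 1)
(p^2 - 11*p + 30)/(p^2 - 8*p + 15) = (p - 6)/(p - 3)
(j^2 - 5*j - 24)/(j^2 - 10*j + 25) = (j^2 - 5*j - 24)/(j^2 - 10*j + 25)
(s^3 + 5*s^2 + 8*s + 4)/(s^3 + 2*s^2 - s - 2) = (s + 2)/(s - 1)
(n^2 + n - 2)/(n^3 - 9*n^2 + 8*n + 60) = (n - 1)/(n^2 - 11*n + 30)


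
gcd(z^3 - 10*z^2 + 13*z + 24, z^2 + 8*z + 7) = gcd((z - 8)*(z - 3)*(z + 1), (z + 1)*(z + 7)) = z + 1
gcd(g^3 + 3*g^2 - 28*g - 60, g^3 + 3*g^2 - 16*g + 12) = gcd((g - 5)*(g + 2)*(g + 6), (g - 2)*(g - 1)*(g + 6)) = g + 6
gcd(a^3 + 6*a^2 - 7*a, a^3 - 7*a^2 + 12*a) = a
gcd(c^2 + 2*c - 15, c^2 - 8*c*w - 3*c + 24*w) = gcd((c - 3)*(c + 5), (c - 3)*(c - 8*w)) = c - 3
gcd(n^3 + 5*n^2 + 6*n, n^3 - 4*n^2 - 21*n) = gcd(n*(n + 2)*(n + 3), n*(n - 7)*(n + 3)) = n^2 + 3*n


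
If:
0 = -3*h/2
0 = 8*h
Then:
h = 0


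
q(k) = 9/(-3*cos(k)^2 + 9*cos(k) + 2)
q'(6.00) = -0.13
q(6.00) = 1.14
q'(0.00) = 0.00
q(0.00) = 1.12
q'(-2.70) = -0.75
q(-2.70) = -1.05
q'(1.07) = 1.52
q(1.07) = 1.60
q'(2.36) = 2.42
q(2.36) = -1.53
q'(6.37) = 0.04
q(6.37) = 1.13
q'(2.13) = 7.10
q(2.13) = -2.49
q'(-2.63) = -0.95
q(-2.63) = -1.11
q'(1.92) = 45.68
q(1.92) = -6.29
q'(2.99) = 0.21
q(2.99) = -0.92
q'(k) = 9*(-6*sin(k)*cos(k) + 9*sin(k))/(-3*cos(k)^2 + 9*cos(k) + 2)^2 = 27*(3 - 2*cos(k))*sin(k)/(-3*cos(k)^2 + 9*cos(k) + 2)^2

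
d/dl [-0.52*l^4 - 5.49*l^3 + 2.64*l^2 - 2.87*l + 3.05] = -2.08*l^3 - 16.47*l^2 + 5.28*l - 2.87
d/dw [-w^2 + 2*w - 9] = 2 - 2*w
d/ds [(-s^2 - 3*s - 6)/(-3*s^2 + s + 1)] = (-10*s^2 - 38*s + 3)/(9*s^4 - 6*s^3 - 5*s^2 + 2*s + 1)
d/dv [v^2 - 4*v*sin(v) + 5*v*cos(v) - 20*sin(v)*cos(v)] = -5*v*sin(v) - 4*v*cos(v) + 2*v - 4*sin(v) + 5*cos(v) - 20*cos(2*v)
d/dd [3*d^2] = 6*d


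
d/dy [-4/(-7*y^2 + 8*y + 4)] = 8*(4 - 7*y)/(-7*y^2 + 8*y + 4)^2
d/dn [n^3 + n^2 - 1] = n*(3*n + 2)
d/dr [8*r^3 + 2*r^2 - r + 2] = 24*r^2 + 4*r - 1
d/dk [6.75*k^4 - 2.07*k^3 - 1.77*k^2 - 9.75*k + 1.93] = 27.0*k^3 - 6.21*k^2 - 3.54*k - 9.75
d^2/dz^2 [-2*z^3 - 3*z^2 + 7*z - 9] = -12*z - 6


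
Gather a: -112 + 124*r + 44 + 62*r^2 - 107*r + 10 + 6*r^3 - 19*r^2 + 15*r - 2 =6*r^3 + 43*r^2 + 32*r - 60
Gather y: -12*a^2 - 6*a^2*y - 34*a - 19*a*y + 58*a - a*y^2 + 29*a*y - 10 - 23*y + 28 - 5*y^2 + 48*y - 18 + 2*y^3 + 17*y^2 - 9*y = -12*a^2 + 24*a + 2*y^3 + y^2*(12 - a) + y*(-6*a^2 + 10*a + 16)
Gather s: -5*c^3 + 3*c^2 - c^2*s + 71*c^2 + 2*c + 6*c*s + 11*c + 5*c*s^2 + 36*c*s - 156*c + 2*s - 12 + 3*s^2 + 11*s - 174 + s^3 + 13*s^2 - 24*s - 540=-5*c^3 + 74*c^2 - 143*c + s^3 + s^2*(5*c + 16) + s*(-c^2 + 42*c - 11) - 726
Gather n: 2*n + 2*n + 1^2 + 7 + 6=4*n + 14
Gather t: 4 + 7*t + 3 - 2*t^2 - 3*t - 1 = -2*t^2 + 4*t + 6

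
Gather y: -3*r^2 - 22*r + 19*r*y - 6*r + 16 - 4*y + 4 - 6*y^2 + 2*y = -3*r^2 - 28*r - 6*y^2 + y*(19*r - 2) + 20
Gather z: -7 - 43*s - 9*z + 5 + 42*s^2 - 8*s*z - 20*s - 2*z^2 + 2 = 42*s^2 - 63*s - 2*z^2 + z*(-8*s - 9)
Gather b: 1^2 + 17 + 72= 90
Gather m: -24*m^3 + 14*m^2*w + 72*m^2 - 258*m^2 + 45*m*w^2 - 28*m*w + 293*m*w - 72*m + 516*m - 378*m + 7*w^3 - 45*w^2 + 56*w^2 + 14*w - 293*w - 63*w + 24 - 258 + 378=-24*m^3 + m^2*(14*w - 186) + m*(45*w^2 + 265*w + 66) + 7*w^3 + 11*w^2 - 342*w + 144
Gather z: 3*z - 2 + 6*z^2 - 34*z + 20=6*z^2 - 31*z + 18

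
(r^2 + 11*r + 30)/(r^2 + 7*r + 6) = (r + 5)/(r + 1)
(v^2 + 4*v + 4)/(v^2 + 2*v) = (v + 2)/v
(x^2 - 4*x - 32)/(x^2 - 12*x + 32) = (x + 4)/(x - 4)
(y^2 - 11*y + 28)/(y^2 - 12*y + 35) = (y - 4)/(y - 5)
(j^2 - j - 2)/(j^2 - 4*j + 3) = (j^2 - j - 2)/(j^2 - 4*j + 3)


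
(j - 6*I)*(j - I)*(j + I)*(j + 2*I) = j^4 - 4*I*j^3 + 13*j^2 - 4*I*j + 12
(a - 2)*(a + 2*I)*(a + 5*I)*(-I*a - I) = -I*a^4 + 7*a^3 + I*a^3 - 7*a^2 + 12*I*a^2 - 14*a - 10*I*a - 20*I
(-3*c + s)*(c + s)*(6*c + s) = -18*c^3 - 15*c^2*s + 4*c*s^2 + s^3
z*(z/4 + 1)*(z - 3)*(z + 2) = z^4/4 + 3*z^3/4 - 5*z^2/2 - 6*z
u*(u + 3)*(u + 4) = u^3 + 7*u^2 + 12*u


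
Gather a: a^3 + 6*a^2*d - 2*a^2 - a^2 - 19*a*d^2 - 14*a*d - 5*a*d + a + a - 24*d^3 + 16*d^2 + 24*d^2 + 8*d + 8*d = a^3 + a^2*(6*d - 3) + a*(-19*d^2 - 19*d + 2) - 24*d^3 + 40*d^2 + 16*d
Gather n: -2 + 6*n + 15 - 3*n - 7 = 3*n + 6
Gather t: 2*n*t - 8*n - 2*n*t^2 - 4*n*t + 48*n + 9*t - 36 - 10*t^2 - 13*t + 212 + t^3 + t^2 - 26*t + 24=40*n + t^3 + t^2*(-2*n - 9) + t*(-2*n - 30) + 200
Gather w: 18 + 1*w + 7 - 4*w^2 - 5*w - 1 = -4*w^2 - 4*w + 24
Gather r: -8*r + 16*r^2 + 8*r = 16*r^2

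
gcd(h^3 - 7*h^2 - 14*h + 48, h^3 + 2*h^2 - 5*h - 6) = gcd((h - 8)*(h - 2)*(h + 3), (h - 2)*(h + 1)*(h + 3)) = h^2 + h - 6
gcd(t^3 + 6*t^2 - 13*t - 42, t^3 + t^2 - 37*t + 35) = t + 7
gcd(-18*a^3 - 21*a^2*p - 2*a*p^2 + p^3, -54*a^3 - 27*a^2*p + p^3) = -18*a^2 - 3*a*p + p^2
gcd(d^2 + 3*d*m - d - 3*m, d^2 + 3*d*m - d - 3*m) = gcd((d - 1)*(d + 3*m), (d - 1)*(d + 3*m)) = d^2 + 3*d*m - d - 3*m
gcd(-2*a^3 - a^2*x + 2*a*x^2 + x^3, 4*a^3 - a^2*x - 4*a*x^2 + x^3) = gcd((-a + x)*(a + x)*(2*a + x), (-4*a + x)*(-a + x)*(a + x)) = -a^2 + x^2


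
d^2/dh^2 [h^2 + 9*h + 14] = 2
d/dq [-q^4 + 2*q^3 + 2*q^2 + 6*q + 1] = -4*q^3 + 6*q^2 + 4*q + 6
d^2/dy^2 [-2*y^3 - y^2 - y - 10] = -12*y - 2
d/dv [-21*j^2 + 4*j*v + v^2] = 4*j + 2*v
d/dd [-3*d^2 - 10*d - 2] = -6*d - 10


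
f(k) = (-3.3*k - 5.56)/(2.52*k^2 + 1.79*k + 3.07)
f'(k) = (-5.04*k - 1.79)*(-3.3*k - 5.56)/(2.52*k^2 + 1.79*k + 3.07)^2 - 3.3/(2.52*k^2 + 1.79*k + 3.07)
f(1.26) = -1.04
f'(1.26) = 0.56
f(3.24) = -0.46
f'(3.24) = 0.14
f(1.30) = -1.02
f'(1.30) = 0.54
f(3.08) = -0.48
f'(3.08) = 0.16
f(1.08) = -1.15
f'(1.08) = 0.63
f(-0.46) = -1.45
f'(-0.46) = -1.46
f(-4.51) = 0.20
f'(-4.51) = 0.02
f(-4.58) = 0.20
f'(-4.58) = 0.02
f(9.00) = -0.16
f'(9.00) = 0.02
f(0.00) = -1.81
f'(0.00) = -0.02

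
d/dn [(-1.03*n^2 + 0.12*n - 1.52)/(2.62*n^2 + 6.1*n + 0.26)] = (-6.5974*n^2 + 7.4292*n + 9.3032)/(6.8644*n^4 + 31.964*n^3 + 38.5724*n^2 + 3.172*n + 0.0676)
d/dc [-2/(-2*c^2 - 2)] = -2*c/(c^2 + 1)^2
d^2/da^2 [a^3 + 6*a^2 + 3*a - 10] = 6*a + 12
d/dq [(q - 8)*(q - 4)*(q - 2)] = 3*q^2 - 28*q + 56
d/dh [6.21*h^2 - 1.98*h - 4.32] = 12.42*h - 1.98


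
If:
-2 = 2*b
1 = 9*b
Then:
No Solution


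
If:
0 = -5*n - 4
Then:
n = -4/5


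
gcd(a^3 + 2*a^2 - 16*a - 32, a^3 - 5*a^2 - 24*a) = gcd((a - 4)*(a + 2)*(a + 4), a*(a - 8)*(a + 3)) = 1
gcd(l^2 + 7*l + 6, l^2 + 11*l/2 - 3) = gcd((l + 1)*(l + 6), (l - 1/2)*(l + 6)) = l + 6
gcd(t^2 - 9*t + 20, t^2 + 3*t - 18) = 1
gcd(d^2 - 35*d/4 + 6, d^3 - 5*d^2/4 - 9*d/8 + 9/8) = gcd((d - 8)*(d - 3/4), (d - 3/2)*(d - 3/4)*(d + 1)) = d - 3/4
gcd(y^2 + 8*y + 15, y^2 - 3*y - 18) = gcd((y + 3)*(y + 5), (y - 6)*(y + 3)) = y + 3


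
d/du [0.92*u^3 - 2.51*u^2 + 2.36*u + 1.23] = 2.76*u^2 - 5.02*u + 2.36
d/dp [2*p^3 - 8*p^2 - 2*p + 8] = 6*p^2 - 16*p - 2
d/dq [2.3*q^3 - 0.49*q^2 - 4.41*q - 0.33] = 6.9*q^2 - 0.98*q - 4.41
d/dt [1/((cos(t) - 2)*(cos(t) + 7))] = (2*cos(t) + 5)*sin(t)/((cos(t) - 2)^2*(cos(t) + 7)^2)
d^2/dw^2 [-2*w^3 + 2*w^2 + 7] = 4 - 12*w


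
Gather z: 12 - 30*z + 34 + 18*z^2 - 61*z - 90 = 18*z^2 - 91*z - 44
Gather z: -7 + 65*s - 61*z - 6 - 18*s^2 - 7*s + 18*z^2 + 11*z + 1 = -18*s^2 + 58*s + 18*z^2 - 50*z - 12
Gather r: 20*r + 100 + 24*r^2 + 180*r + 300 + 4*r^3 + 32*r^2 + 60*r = 4*r^3 + 56*r^2 + 260*r + 400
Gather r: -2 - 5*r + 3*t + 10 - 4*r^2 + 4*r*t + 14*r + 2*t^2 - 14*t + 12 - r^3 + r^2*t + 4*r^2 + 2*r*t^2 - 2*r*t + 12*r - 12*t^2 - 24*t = -r^3 + r^2*t + r*(2*t^2 + 2*t + 21) - 10*t^2 - 35*t + 20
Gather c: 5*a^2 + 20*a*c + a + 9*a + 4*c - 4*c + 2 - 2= 5*a^2 + 20*a*c + 10*a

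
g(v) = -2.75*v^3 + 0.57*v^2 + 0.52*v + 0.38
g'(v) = -8.25*v^2 + 1.14*v + 0.52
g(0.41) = 0.50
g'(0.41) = -0.40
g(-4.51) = 261.90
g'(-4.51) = -172.43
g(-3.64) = 138.67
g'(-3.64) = -112.94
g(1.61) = -8.78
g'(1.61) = -19.03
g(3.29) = -89.67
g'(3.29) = -85.03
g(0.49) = 0.45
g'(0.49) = -0.90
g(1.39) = -5.18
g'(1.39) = -13.84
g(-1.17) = 4.96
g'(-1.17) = -12.11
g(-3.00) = 78.20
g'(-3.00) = -77.15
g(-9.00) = 2046.62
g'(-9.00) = -677.99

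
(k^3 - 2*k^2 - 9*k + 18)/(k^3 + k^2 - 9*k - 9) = (k - 2)/(k + 1)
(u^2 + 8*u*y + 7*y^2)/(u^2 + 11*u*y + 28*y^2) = (u + y)/(u + 4*y)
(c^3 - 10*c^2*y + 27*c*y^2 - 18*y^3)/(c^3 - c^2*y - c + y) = (c^2 - 9*c*y + 18*y^2)/(c^2 - 1)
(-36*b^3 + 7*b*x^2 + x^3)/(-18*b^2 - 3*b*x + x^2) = (-12*b^2 + 4*b*x + x^2)/(-6*b + x)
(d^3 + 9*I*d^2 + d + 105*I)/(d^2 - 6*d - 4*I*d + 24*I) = (d^3 + 9*I*d^2 + d + 105*I)/(d^2 - 6*d - 4*I*d + 24*I)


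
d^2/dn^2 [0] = 0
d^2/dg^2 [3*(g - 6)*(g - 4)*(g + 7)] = 18*g - 18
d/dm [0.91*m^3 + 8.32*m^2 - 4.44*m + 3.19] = 2.73*m^2 + 16.64*m - 4.44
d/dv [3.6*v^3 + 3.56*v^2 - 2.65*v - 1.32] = 10.8*v^2 + 7.12*v - 2.65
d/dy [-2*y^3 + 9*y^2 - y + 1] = -6*y^2 + 18*y - 1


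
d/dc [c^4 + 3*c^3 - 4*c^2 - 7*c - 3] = 4*c^3 + 9*c^2 - 8*c - 7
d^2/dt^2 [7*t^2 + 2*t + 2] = 14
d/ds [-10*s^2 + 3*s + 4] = 3 - 20*s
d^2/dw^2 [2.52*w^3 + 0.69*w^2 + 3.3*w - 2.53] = 15.12*w + 1.38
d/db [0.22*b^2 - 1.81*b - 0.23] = 0.44*b - 1.81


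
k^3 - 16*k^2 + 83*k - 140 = (k - 7)*(k - 5)*(k - 4)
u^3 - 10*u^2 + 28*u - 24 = (u - 6)*(u - 2)^2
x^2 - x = x*(x - 1)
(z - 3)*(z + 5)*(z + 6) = z^3 + 8*z^2 - 3*z - 90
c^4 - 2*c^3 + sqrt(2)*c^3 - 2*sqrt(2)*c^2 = c^2*(c - 2)*(c + sqrt(2))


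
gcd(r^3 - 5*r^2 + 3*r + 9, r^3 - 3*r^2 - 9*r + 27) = r^2 - 6*r + 9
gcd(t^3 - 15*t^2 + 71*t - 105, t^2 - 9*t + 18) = t - 3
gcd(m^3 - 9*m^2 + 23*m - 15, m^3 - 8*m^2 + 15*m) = m^2 - 8*m + 15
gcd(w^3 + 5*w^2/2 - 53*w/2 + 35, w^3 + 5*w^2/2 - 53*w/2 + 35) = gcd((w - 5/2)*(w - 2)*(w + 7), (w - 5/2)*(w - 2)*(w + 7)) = w^3 + 5*w^2/2 - 53*w/2 + 35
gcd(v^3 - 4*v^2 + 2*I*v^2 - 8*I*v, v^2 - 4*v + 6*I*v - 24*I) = v - 4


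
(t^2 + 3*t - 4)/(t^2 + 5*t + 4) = (t - 1)/(t + 1)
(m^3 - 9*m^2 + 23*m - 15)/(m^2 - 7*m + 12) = (m^2 - 6*m + 5)/(m - 4)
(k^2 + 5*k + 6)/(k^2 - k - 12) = (k + 2)/(k - 4)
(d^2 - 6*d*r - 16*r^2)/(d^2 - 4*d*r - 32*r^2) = (d + 2*r)/(d + 4*r)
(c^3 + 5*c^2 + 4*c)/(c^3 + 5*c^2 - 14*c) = (c^2 + 5*c + 4)/(c^2 + 5*c - 14)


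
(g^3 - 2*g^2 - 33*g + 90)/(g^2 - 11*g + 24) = (g^2 + g - 30)/(g - 8)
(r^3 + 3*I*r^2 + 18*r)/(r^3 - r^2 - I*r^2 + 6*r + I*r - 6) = r*(r + 6*I)/(r^2 + r*(-1 + 2*I) - 2*I)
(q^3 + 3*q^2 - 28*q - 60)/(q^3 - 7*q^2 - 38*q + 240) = (q + 2)/(q - 8)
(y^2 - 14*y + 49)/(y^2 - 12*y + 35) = (y - 7)/(y - 5)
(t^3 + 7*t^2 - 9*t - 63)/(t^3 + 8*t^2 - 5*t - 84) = (t + 3)/(t + 4)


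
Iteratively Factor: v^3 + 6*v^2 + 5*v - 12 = (v + 3)*(v^2 + 3*v - 4) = (v + 3)*(v + 4)*(v - 1)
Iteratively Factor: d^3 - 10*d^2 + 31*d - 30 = (d - 5)*(d^2 - 5*d + 6) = (d - 5)*(d - 3)*(d - 2)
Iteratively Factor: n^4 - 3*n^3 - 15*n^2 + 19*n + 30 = (n - 5)*(n^3 + 2*n^2 - 5*n - 6) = (n - 5)*(n + 3)*(n^2 - n - 2) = (n - 5)*(n + 1)*(n + 3)*(n - 2)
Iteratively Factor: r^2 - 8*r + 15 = (r - 5)*(r - 3)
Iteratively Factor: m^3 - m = (m)*(m^2 - 1) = m*(m - 1)*(m + 1)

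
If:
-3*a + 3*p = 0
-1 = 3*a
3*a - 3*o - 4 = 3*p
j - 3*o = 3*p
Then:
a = -1/3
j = -5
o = -4/3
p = -1/3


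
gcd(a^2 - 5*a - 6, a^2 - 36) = a - 6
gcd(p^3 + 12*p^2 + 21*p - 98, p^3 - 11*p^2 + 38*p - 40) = p - 2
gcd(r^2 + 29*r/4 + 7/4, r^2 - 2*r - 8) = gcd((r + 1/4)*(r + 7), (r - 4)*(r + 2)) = 1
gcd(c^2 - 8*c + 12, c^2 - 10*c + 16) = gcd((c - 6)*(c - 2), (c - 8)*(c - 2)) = c - 2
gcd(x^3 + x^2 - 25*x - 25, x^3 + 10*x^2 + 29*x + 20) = x^2 + 6*x + 5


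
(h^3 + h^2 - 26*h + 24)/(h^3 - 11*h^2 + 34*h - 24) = (h + 6)/(h - 6)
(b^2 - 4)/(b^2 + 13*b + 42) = (b^2 - 4)/(b^2 + 13*b + 42)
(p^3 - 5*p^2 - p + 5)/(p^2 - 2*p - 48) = (-p^3 + 5*p^2 + p - 5)/(-p^2 + 2*p + 48)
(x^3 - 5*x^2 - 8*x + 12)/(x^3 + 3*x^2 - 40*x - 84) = (x - 1)/(x + 7)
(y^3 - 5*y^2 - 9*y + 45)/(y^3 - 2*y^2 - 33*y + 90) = (y + 3)/(y + 6)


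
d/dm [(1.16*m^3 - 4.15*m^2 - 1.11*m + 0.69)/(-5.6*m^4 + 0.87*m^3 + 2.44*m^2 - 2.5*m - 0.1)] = (6.496*m^6 - 46.48*m^5 - 12.2071*m^4 + 11.5874*m^3 + 10.9345*m^2 - 2.5372*m + 1.836)/(31.36*m^8 - 9.744*m^7 - 26.5711*m^6 + 32.2456*m^5 + 2.7236*m^4 - 12.374*m^3 + 5.762*m^2 + 0.5*m + 0.01)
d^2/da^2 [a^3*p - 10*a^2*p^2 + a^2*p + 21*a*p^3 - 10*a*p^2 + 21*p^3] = 2*p*(3*a - 10*p + 1)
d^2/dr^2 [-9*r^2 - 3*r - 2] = -18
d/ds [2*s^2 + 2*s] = 4*s + 2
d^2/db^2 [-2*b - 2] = 0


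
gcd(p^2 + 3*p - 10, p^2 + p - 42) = 1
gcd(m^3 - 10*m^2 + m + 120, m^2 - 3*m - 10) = m - 5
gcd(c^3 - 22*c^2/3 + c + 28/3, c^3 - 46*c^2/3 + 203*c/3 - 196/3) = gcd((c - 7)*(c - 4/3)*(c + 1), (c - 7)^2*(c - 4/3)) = c^2 - 25*c/3 + 28/3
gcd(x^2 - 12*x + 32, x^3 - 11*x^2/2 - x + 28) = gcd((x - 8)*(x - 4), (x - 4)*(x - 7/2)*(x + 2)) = x - 4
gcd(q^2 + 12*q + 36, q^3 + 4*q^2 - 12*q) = q + 6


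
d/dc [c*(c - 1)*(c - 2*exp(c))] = -2*c^2*exp(c) + 3*c^2 - 2*c*exp(c) - 2*c + 2*exp(c)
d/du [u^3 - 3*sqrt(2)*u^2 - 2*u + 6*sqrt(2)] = 3*u^2 - 6*sqrt(2)*u - 2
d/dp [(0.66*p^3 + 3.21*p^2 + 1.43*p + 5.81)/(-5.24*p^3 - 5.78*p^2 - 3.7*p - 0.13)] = (1.77635683940025e-15*p^5 + 13.0056*p^4 + 10.1024*p^3 + 87.4642*p^2 + 66.329*p + 21.3111)/(27.4576*p^6 + 60.5744*p^5 + 72.1844*p^4 + 44.1344*p^3 + 15.1928*p^2 + 0.962*p + 0.0169)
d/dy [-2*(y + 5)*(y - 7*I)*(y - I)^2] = -8*y^3 + y^2*(-30 + 54*I) + y*(60 + 180*I) + 150 - 14*I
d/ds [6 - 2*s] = -2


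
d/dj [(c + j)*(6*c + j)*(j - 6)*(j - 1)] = 12*c^2*j - 42*c^2 + 21*c*j^2 - 98*c*j + 42*c + 4*j^3 - 21*j^2 + 12*j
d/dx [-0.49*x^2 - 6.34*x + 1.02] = -0.98*x - 6.34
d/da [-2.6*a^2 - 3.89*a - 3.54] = -5.2*a - 3.89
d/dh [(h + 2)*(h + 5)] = 2*h + 7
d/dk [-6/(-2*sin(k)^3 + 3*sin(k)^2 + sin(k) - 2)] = 6*(-6*sin(k)^2 + 6*sin(k) + 1)*cos(k)/((sin(k) - 1)^2*(sin(k) + 2*cos(k)^2)^2)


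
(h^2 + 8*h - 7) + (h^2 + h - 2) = 2*h^2 + 9*h - 9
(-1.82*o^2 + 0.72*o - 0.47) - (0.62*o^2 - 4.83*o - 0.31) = -2.44*o^2 + 5.55*o - 0.16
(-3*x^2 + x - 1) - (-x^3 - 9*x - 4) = x^3 - 3*x^2 + 10*x + 3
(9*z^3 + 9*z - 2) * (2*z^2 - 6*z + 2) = 18*z^5 - 54*z^4 + 36*z^3 - 58*z^2 + 30*z - 4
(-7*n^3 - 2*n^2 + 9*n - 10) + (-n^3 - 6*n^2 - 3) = -8*n^3 - 8*n^2 + 9*n - 13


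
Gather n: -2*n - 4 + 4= -2*n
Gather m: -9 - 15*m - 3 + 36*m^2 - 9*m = 36*m^2 - 24*m - 12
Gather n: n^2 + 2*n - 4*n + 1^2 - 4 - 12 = n^2 - 2*n - 15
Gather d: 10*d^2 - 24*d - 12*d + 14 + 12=10*d^2 - 36*d + 26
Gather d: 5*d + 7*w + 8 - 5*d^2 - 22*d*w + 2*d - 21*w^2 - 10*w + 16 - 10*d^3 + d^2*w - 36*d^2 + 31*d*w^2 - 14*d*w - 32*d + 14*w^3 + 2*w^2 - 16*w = -10*d^3 + d^2*(w - 41) + d*(31*w^2 - 36*w - 25) + 14*w^3 - 19*w^2 - 19*w + 24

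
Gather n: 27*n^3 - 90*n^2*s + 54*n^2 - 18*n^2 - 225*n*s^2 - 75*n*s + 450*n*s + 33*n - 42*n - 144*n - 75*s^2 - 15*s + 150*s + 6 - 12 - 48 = 27*n^3 + n^2*(36 - 90*s) + n*(-225*s^2 + 375*s - 153) - 75*s^2 + 135*s - 54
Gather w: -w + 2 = 2 - w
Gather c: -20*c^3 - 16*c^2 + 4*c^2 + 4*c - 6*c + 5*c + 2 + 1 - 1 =-20*c^3 - 12*c^2 + 3*c + 2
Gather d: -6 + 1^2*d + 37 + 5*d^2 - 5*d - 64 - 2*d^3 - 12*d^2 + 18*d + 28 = -2*d^3 - 7*d^2 + 14*d - 5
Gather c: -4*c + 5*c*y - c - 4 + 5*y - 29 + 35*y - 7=c*(5*y - 5) + 40*y - 40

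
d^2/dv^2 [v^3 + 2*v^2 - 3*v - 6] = 6*v + 4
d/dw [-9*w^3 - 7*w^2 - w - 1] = -27*w^2 - 14*w - 1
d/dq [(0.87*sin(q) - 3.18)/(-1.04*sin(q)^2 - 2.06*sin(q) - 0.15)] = (0.9048*sin(q)^2 - 6.6144*sin(q) - 6.6813)*cos(q)/(1.0816*sin(q)^4 + 4.2848*sin(q)^3 + 4.5556*sin(q)^2 + 0.618*sin(q) + 0.0225)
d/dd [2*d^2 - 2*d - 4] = 4*d - 2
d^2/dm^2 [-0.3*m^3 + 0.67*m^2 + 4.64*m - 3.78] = 1.34 - 1.8*m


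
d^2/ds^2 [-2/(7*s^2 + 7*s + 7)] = 4*(s^2 + s - (2*s + 1)^2 + 1)/(7*(s^2 + s + 1)^3)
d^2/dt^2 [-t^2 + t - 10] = -2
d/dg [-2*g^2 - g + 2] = -4*g - 1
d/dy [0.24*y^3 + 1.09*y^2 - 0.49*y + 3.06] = 0.72*y^2 + 2.18*y - 0.49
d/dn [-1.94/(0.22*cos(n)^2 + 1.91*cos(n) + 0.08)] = -(0.8536*cos(n) + 3.7054)*sin(n)/(0.22*cos(n)^2 + 1.91*cos(n) + 0.08)^2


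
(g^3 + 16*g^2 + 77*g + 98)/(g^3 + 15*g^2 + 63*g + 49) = (g + 2)/(g + 1)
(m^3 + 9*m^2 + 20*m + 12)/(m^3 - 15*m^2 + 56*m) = (m^3 + 9*m^2 + 20*m + 12)/(m*(m^2 - 15*m + 56))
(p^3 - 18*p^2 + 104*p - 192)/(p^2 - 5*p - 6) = (p^2 - 12*p + 32)/(p + 1)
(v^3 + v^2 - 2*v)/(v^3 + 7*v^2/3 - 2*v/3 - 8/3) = 3*v/(3*v + 4)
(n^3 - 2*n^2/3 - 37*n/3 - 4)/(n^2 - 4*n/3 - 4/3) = (-3*n^3 + 2*n^2 + 37*n + 12)/(-3*n^2 + 4*n + 4)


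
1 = 1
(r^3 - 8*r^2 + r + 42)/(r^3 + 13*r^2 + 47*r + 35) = (r^3 - 8*r^2 + r + 42)/(r^3 + 13*r^2 + 47*r + 35)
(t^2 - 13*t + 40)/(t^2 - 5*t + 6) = (t^2 - 13*t + 40)/(t^2 - 5*t + 6)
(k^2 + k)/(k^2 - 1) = k/(k - 1)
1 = 1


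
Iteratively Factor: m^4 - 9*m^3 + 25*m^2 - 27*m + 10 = (m - 5)*(m^3 - 4*m^2 + 5*m - 2) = (m - 5)*(m - 1)*(m^2 - 3*m + 2) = (m - 5)*(m - 1)^2*(m - 2)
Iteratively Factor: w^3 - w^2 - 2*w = (w + 1)*(w^2 - 2*w) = w*(w + 1)*(w - 2)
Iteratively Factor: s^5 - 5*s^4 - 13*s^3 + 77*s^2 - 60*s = (s - 1)*(s^4 - 4*s^3 - 17*s^2 + 60*s) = (s - 1)*(s + 4)*(s^3 - 8*s^2 + 15*s) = s*(s - 1)*(s + 4)*(s^2 - 8*s + 15) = s*(s - 3)*(s - 1)*(s + 4)*(s - 5)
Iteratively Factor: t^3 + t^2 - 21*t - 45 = (t + 3)*(t^2 - 2*t - 15) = (t - 5)*(t + 3)*(t + 3)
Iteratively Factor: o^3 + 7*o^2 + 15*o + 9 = (o + 3)*(o^2 + 4*o + 3) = (o + 1)*(o + 3)*(o + 3)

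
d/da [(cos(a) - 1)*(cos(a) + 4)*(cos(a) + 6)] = (3*sin(a)^2 - 18*cos(a) - 17)*sin(a)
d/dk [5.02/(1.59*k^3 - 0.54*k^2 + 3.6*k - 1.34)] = (-23.9454*k^2 + 5.4216*k - 18.072)/(1.59*k^3 - 0.54*k^2 + 3.6*k - 1.34)^2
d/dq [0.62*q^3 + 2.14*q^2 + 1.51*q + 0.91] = 1.86*q^2 + 4.28*q + 1.51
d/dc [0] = 0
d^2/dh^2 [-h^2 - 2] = -2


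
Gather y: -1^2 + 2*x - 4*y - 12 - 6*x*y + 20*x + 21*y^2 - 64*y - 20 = 22*x + 21*y^2 + y*(-6*x - 68) - 33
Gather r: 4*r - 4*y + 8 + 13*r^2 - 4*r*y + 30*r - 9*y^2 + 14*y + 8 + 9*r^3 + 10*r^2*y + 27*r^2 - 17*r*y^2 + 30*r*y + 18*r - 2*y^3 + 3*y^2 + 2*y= 9*r^3 + r^2*(10*y + 40) + r*(-17*y^2 + 26*y + 52) - 2*y^3 - 6*y^2 + 12*y + 16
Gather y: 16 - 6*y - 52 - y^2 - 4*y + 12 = -y^2 - 10*y - 24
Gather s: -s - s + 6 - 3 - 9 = -2*s - 6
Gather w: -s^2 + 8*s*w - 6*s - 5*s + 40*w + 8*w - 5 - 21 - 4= -s^2 - 11*s + w*(8*s + 48) - 30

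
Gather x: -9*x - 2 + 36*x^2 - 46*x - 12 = 36*x^2 - 55*x - 14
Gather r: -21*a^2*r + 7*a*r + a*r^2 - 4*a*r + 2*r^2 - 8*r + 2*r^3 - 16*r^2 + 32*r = 2*r^3 + r^2*(a - 14) + r*(-21*a^2 + 3*a + 24)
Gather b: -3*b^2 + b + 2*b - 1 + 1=-3*b^2 + 3*b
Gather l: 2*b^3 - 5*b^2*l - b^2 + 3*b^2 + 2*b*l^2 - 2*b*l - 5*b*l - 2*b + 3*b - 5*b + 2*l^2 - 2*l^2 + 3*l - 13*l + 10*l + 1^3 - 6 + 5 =2*b^3 + 2*b^2 + 2*b*l^2 - 4*b + l*(-5*b^2 - 7*b)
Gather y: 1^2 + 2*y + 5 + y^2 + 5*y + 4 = y^2 + 7*y + 10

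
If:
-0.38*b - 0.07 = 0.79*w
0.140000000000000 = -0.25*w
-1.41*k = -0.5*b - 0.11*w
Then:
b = 0.98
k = 0.30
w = -0.56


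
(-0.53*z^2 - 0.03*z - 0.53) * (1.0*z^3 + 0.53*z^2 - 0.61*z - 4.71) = -0.53*z^5 - 0.3109*z^4 - 0.2226*z^3 + 2.2337*z^2 + 0.4646*z + 2.4963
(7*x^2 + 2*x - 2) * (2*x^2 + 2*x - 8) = 14*x^4 + 18*x^3 - 56*x^2 - 20*x + 16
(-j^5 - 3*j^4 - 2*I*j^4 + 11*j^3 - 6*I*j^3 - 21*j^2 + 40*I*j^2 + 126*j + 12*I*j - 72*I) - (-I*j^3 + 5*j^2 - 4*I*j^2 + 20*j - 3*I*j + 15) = -j^5 - 3*j^4 - 2*I*j^4 + 11*j^3 - 5*I*j^3 - 26*j^2 + 44*I*j^2 + 106*j + 15*I*j - 15 - 72*I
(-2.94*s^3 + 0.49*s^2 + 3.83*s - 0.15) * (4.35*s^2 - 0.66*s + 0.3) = -12.789*s^5 + 4.0719*s^4 + 15.4551*s^3 - 3.0333*s^2 + 1.248*s - 0.045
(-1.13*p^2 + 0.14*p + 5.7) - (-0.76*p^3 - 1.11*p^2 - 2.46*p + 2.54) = 0.76*p^3 - 0.0199999999999998*p^2 + 2.6*p + 3.16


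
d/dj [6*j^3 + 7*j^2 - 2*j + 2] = 18*j^2 + 14*j - 2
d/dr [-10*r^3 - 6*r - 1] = -30*r^2 - 6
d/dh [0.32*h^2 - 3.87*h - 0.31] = 0.64*h - 3.87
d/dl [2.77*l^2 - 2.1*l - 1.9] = 5.54*l - 2.1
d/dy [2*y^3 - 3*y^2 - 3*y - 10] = 6*y^2 - 6*y - 3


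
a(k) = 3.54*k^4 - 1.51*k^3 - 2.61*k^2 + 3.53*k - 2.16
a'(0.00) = 3.53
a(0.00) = -2.16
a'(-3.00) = -403.90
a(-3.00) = 291.27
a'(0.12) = 2.86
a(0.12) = -1.78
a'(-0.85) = -4.00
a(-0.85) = -4.27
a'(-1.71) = -71.59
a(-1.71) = 21.99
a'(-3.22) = -499.38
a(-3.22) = 390.39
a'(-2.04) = -124.89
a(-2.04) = 53.91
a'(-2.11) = -138.64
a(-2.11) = 63.12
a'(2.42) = 165.05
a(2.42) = 91.11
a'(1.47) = 31.05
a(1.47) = 9.12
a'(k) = 14.16*k^3 - 4.53*k^2 - 5.22*k + 3.53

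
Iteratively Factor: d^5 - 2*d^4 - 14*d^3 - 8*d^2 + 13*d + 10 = (d - 1)*(d^4 - d^3 - 15*d^2 - 23*d - 10) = (d - 5)*(d - 1)*(d^3 + 4*d^2 + 5*d + 2) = (d - 5)*(d - 1)*(d + 2)*(d^2 + 2*d + 1) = (d - 5)*(d - 1)*(d + 1)*(d + 2)*(d + 1)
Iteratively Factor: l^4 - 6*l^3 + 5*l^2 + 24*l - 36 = (l + 2)*(l^3 - 8*l^2 + 21*l - 18) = (l - 2)*(l + 2)*(l^2 - 6*l + 9) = (l - 3)*(l - 2)*(l + 2)*(l - 3)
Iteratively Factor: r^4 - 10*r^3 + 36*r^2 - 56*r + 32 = (r - 2)*(r^3 - 8*r^2 + 20*r - 16) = (r - 4)*(r - 2)*(r^2 - 4*r + 4) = (r - 4)*(r - 2)^2*(r - 2)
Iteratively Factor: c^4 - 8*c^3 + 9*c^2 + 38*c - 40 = (c - 1)*(c^3 - 7*c^2 + 2*c + 40) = (c - 5)*(c - 1)*(c^2 - 2*c - 8) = (c - 5)*(c - 4)*(c - 1)*(c + 2)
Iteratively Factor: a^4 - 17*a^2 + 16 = (a + 1)*(a^3 - a^2 - 16*a + 16) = (a - 1)*(a + 1)*(a^2 - 16) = (a - 4)*(a - 1)*(a + 1)*(a + 4)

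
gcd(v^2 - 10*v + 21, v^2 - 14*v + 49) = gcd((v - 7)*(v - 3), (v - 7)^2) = v - 7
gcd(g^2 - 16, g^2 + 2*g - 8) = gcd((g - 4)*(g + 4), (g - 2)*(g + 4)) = g + 4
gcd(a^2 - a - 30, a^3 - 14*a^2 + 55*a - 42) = a - 6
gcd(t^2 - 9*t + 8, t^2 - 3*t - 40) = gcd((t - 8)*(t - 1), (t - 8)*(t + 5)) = t - 8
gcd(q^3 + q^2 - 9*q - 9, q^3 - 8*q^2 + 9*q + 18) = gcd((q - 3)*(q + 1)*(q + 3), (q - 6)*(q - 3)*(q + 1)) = q^2 - 2*q - 3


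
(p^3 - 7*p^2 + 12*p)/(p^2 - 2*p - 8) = p*(p - 3)/(p + 2)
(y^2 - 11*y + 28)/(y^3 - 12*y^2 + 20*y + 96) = (y^2 - 11*y + 28)/(y^3 - 12*y^2 + 20*y + 96)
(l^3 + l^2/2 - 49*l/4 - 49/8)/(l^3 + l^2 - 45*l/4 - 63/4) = (4*l^2 + 16*l + 7)/(2*(2*l^2 + 9*l + 9))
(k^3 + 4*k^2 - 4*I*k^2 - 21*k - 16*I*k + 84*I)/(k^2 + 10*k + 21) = (k^2 - k*(3 + 4*I) + 12*I)/(k + 3)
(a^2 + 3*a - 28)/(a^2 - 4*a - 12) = (-a^2 - 3*a + 28)/(-a^2 + 4*a + 12)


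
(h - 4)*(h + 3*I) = h^2 - 4*h + 3*I*h - 12*I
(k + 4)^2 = k^2 + 8*k + 16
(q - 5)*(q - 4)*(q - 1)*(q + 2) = q^4 - 8*q^3 + 9*q^2 + 38*q - 40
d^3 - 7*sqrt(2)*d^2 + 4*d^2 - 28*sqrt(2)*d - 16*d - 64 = (d + 4)*(d - 8*sqrt(2))*(d + sqrt(2))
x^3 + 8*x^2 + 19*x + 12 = (x + 1)*(x + 3)*(x + 4)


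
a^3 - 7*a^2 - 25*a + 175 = (a - 7)*(a - 5)*(a + 5)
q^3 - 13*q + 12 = (q - 3)*(q - 1)*(q + 4)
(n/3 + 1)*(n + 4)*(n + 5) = n^3/3 + 4*n^2 + 47*n/3 + 20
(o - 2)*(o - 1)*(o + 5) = o^3 + 2*o^2 - 13*o + 10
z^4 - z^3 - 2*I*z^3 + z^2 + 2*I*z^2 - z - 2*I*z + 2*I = (z - 1)*(z - 2*I)*(z - I)*(z + I)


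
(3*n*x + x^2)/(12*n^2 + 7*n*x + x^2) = x/(4*n + x)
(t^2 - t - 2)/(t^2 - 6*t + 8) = (t + 1)/(t - 4)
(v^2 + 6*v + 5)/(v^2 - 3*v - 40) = (v + 1)/(v - 8)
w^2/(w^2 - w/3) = 3*w/(3*w - 1)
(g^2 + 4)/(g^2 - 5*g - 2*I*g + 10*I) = (g + 2*I)/(g - 5)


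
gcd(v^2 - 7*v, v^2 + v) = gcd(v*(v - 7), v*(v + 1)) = v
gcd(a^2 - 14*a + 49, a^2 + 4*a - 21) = 1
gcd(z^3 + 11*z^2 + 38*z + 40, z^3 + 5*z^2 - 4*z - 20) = z^2 + 7*z + 10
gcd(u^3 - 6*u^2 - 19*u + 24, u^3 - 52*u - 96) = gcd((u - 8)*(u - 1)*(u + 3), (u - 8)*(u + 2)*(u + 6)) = u - 8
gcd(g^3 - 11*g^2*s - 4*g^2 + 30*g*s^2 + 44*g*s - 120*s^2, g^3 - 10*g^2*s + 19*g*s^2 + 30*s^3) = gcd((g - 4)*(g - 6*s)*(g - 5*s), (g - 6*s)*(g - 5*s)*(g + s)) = g^2 - 11*g*s + 30*s^2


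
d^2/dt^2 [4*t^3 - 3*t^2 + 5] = 24*t - 6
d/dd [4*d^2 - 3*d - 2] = 8*d - 3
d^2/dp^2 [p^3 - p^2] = 6*p - 2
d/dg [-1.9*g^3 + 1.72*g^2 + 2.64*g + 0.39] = -5.7*g^2 + 3.44*g + 2.64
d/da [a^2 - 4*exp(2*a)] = 2*a - 8*exp(2*a)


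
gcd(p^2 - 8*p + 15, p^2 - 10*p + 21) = p - 3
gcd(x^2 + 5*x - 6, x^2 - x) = x - 1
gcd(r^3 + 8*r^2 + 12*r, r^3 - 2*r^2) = r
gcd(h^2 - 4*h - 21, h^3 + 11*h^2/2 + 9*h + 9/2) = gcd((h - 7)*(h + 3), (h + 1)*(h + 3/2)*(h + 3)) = h + 3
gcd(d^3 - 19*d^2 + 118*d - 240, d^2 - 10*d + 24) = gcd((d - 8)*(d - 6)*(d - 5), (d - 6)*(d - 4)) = d - 6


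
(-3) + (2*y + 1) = 2*y - 2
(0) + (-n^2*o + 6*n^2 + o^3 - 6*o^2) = -n^2*o + 6*n^2 + o^3 - 6*o^2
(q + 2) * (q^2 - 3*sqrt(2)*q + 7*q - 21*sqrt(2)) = q^3 - 3*sqrt(2)*q^2 + 9*q^2 - 27*sqrt(2)*q + 14*q - 42*sqrt(2)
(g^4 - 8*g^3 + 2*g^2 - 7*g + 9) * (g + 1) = g^5 - 7*g^4 - 6*g^3 - 5*g^2 + 2*g + 9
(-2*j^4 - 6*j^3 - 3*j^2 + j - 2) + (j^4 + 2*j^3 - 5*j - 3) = -j^4 - 4*j^3 - 3*j^2 - 4*j - 5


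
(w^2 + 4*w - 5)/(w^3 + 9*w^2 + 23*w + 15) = (w - 1)/(w^2 + 4*w + 3)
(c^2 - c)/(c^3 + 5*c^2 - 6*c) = 1/(c + 6)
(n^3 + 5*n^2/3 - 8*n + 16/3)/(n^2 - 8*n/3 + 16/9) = 3*(n^2 + 3*n - 4)/(3*n - 4)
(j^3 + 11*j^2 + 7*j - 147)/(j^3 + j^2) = (j^3 + 11*j^2 + 7*j - 147)/(j^2*(j + 1))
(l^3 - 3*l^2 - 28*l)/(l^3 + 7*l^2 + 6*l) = (l^2 - 3*l - 28)/(l^2 + 7*l + 6)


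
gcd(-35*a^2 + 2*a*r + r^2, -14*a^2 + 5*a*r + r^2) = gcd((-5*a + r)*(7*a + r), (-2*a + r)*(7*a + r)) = 7*a + r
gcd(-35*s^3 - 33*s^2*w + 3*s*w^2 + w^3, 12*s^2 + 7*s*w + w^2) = 1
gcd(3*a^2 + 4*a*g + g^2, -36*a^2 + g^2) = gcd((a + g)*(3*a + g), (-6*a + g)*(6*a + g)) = 1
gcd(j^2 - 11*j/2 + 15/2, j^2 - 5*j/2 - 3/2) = j - 3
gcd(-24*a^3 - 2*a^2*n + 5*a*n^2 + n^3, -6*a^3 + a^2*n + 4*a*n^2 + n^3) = 3*a + n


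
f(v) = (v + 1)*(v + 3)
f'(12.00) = 28.00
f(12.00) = 195.00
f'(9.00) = 22.00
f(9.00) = 120.00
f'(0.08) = 4.16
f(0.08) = 3.33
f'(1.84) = 7.68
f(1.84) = 13.75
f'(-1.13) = 1.74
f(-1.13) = -0.24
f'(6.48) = 16.96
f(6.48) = 70.91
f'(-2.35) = -0.70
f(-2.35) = -0.88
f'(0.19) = 4.38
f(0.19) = 3.80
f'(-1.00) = 2.00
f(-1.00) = 0.00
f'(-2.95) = -1.90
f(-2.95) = -0.10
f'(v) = 2*v + 4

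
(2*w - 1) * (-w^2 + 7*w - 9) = -2*w^3 + 15*w^2 - 25*w + 9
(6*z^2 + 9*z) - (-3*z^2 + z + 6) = 9*z^2 + 8*z - 6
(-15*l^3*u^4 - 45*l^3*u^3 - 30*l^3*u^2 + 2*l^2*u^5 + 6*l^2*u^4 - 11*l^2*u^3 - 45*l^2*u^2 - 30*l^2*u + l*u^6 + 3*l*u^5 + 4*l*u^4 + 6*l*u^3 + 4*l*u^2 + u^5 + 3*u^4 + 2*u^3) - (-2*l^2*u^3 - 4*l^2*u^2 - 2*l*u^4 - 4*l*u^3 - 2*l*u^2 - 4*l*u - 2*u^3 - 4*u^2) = -15*l^3*u^4 - 45*l^3*u^3 - 30*l^3*u^2 + 2*l^2*u^5 + 6*l^2*u^4 - 9*l^2*u^3 - 41*l^2*u^2 - 30*l^2*u + l*u^6 + 3*l*u^5 + 6*l*u^4 + 10*l*u^3 + 6*l*u^2 + 4*l*u + u^5 + 3*u^4 + 4*u^3 + 4*u^2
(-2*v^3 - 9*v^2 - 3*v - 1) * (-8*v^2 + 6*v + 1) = 16*v^5 + 60*v^4 - 32*v^3 - 19*v^2 - 9*v - 1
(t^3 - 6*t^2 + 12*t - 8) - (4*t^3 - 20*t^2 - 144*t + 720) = -3*t^3 + 14*t^2 + 156*t - 728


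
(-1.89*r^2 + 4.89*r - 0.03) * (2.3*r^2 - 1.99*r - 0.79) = -4.347*r^4 + 15.0081*r^3 - 8.307*r^2 - 3.8034*r + 0.0237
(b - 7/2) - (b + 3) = -13/2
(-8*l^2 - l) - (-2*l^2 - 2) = -6*l^2 - l + 2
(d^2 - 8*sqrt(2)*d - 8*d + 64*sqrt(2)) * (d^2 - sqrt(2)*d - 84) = d^4 - 9*sqrt(2)*d^3 - 8*d^3 - 68*d^2 + 72*sqrt(2)*d^2 + 544*d + 672*sqrt(2)*d - 5376*sqrt(2)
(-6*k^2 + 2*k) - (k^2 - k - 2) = -7*k^2 + 3*k + 2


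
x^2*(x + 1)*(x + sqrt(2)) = x^4 + x^3 + sqrt(2)*x^3 + sqrt(2)*x^2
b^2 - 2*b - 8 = (b - 4)*(b + 2)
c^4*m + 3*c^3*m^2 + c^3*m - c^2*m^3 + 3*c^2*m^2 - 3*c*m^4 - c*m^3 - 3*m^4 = (c - m)*(c + m)*(c + 3*m)*(c*m + m)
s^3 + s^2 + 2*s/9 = s*(s + 1/3)*(s + 2/3)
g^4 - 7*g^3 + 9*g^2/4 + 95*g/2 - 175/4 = (g - 5)*(g - 7/2)*(g - 1)*(g + 5/2)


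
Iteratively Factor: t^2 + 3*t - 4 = (t - 1)*(t + 4)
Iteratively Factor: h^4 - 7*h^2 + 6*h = (h)*(h^3 - 7*h + 6) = h*(h + 3)*(h^2 - 3*h + 2) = h*(h - 1)*(h + 3)*(h - 2)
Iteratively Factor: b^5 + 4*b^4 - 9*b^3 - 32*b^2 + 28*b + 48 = (b + 4)*(b^4 - 9*b^2 + 4*b + 12) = (b - 2)*(b + 4)*(b^3 + 2*b^2 - 5*b - 6) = (b - 2)*(b + 3)*(b + 4)*(b^2 - b - 2) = (b - 2)*(b + 1)*(b + 3)*(b + 4)*(b - 2)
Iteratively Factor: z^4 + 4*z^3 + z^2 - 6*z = (z)*(z^3 + 4*z^2 + z - 6) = z*(z + 3)*(z^2 + z - 2) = z*(z - 1)*(z + 3)*(z + 2)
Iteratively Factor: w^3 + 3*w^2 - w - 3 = (w - 1)*(w^2 + 4*w + 3) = (w - 1)*(w + 1)*(w + 3)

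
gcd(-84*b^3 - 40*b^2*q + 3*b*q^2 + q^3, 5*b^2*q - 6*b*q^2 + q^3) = 1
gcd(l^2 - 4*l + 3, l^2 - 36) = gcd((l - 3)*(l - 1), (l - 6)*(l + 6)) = 1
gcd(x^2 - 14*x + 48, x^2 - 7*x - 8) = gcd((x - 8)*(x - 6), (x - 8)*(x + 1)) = x - 8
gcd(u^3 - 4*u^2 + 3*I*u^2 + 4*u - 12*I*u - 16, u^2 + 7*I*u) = 1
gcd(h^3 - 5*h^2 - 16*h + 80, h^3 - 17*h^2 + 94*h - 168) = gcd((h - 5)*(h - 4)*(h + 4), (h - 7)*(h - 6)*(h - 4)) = h - 4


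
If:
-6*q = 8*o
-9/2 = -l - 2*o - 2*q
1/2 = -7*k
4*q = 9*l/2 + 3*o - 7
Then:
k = -1/14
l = 253/68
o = -159/136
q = 53/34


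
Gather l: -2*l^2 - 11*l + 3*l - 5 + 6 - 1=-2*l^2 - 8*l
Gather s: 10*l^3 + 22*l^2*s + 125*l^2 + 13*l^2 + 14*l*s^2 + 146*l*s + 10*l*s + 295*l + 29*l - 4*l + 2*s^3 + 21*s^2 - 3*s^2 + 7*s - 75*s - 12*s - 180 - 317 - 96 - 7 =10*l^3 + 138*l^2 + 320*l + 2*s^3 + s^2*(14*l + 18) + s*(22*l^2 + 156*l - 80) - 600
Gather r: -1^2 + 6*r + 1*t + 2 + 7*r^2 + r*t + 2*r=7*r^2 + r*(t + 8) + t + 1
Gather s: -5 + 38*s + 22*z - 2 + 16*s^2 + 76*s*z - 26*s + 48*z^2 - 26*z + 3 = 16*s^2 + s*(76*z + 12) + 48*z^2 - 4*z - 4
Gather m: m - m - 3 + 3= 0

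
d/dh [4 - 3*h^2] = -6*h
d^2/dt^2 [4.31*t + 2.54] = 0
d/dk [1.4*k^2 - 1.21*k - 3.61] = 2.8*k - 1.21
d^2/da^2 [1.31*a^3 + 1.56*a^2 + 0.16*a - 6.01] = 7.86*a + 3.12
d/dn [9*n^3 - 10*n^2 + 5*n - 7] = 27*n^2 - 20*n + 5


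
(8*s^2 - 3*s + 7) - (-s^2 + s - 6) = 9*s^2 - 4*s + 13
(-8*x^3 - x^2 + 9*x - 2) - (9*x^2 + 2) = -8*x^3 - 10*x^2 + 9*x - 4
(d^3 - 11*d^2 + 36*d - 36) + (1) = d^3 - 11*d^2 + 36*d - 35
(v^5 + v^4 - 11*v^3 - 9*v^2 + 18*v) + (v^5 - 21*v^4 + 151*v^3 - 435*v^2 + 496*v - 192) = 2*v^5 - 20*v^4 + 140*v^3 - 444*v^2 + 514*v - 192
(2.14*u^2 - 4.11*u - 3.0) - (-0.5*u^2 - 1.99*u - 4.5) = 2.64*u^2 - 2.12*u + 1.5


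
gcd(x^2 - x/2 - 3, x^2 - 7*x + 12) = 1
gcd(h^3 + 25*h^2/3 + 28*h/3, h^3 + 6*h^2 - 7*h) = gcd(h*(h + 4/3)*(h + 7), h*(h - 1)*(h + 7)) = h^2 + 7*h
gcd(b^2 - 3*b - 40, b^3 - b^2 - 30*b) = b + 5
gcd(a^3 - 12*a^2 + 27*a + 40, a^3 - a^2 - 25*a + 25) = a - 5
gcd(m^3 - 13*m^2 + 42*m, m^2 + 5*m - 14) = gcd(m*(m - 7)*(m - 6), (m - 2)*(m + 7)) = 1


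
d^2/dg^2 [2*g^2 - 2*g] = 4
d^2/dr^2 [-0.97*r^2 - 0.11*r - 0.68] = -1.94000000000000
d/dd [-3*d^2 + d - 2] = 1 - 6*d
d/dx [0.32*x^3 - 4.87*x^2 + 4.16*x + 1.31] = 0.96*x^2 - 9.74*x + 4.16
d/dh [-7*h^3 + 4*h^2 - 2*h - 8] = -21*h^2 + 8*h - 2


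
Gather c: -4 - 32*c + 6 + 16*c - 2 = -16*c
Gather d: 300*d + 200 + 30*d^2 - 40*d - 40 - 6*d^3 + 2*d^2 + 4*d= -6*d^3 + 32*d^2 + 264*d + 160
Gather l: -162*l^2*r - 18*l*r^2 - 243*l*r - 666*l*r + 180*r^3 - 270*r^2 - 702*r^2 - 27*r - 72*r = -162*l^2*r + l*(-18*r^2 - 909*r) + 180*r^3 - 972*r^2 - 99*r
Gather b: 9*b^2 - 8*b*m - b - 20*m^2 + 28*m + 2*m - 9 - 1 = 9*b^2 + b*(-8*m - 1) - 20*m^2 + 30*m - 10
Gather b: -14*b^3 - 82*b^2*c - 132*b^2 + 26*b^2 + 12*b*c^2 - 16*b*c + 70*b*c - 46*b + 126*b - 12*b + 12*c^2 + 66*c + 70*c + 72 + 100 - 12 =-14*b^3 + b^2*(-82*c - 106) + b*(12*c^2 + 54*c + 68) + 12*c^2 + 136*c + 160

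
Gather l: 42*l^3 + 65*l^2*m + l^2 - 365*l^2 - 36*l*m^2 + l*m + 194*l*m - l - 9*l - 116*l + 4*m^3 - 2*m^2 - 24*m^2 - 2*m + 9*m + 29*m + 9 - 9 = 42*l^3 + l^2*(65*m - 364) + l*(-36*m^2 + 195*m - 126) + 4*m^3 - 26*m^2 + 36*m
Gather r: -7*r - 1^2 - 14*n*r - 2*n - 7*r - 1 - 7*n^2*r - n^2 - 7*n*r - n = -n^2 - 3*n + r*(-7*n^2 - 21*n - 14) - 2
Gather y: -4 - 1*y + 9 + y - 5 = 0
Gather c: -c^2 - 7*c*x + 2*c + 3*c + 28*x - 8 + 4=-c^2 + c*(5 - 7*x) + 28*x - 4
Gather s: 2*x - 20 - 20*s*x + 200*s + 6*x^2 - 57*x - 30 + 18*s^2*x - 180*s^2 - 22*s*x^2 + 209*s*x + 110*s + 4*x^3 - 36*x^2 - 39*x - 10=s^2*(18*x - 180) + s*(-22*x^2 + 189*x + 310) + 4*x^3 - 30*x^2 - 94*x - 60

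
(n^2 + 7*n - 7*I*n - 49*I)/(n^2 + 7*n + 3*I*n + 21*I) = (n - 7*I)/(n + 3*I)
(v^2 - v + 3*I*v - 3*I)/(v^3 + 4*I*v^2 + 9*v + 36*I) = (v - 1)/(v^2 + I*v + 12)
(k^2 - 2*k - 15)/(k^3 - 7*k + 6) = (k - 5)/(k^2 - 3*k + 2)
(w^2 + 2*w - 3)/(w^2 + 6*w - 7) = (w + 3)/(w + 7)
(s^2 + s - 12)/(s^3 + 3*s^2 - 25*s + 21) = (s + 4)/(s^2 + 6*s - 7)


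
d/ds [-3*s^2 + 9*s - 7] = 9 - 6*s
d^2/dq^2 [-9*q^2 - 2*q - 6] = -18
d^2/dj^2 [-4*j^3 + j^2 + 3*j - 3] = 2 - 24*j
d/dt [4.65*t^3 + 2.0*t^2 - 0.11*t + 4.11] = 13.95*t^2 + 4.0*t - 0.11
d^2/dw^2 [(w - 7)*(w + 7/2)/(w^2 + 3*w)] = (-13*w^3 - 147*w^2 - 441*w - 441)/(w^3*(w^3 + 9*w^2 + 27*w + 27))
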